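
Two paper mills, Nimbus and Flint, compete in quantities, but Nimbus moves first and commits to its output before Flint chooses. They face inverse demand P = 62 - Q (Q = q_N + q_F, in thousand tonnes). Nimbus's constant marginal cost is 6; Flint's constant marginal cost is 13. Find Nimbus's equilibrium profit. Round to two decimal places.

Solve by backward induction. Given q_N, the follower Flint maximises π_F = (62 - q_N - q_F)q_F - 13q_F.
∂π_F/∂q_F = 49 - q_N - 2q_F = 0 gives the reaction function q_F = (49 - q_N)/2.
Nimbus substitutes q_F(q_N) into its own profit: π_N = q_N(62 - q_N - (49 - q_N)/2) - 6q_N = (75/2 - (1/2)q_N)q_N - 6q_N.
The leader's first-order condition 63/2 - q_N = 0 yields q_N = 63/2.
Then q_F = (49 - 63/2)/2 = 35/4.
Price P = 62 - 161/4 = 87/4.
Nimbus's profit: (87/4 - 6)·(63/2) = 496.1250.

496.13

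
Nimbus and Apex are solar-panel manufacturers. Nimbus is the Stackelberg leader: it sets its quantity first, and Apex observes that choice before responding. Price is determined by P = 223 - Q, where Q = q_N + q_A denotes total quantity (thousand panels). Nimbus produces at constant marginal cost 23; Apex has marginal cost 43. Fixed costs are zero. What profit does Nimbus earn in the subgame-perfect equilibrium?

6050

The follower Apex best-responds to any q_N: π_A = (223 - Q)q_A - 43q_A.
Setting the follower's marginal profit to zero, 180 - q_N - 2q_A = 0, i.e. q_A = (180 - q_N)/2.
The leader anticipates this reaction. Substituting into P = 223 - Q gives P = 133 - (1/2)q_N, so π_N = (133 - (1/2)q_N)q_N - 23q_N.
Maximising: ∂π_N/∂q_N = 110 - q_N = 0, giving q_N = 110.
Then q_A = (180 - 110)/2 = 35.
Price P = 223 - 145 = 78.
Nimbus's profit: (78 - 23)·110 = 6050.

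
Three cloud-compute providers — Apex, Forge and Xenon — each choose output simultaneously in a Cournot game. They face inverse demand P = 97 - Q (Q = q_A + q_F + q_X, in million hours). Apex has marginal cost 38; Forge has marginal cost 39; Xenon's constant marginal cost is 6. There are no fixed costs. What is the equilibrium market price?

45

Apex's profit: π_A = (97 - Q)q_A - (38q_A). Setting ∂π_A/∂q_A = 0: 59 - 2q_A - (q_F + q_X) = 0.
Forge's first-order condition: 58 - 2q_F - (q_A + q_X) = 0.
Xenon's profit: π_X = (97 - Q)q_X - (6q_X). Setting ∂π_X/∂q_X = 0: 91 - 2q_X - (q_A + q_F) = 0.
Summing all 3 equations gives 208 − 4Q = 0, hence Q = 52.
Back-substituting: q_A = (59 − 52) = 7, q_F = (58 − 52) = 6, q_X = (91 − 52) = 39.
Total output Q = 52, so price P = 97 - 52 = 45.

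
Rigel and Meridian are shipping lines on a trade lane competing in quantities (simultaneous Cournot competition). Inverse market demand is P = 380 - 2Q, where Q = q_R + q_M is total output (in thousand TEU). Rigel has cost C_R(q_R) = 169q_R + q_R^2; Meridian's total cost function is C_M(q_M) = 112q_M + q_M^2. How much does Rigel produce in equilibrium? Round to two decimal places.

22.81

Rigel's profit: π_R = (380 - 2Q)q_R - (169q_R + q_R²). Setting ∂π_R/∂q_R = 0: 211 - 6q_R - 2(q_M) = 0.
Meridian's profit: π_M = (380 - 2Q)q_M - (112q_M + q_M²). Setting ∂π_M/∂q_M = 0: 268 - 6q_M - 2(q_R) = 0.
So q_R = (211 - 2q_M)/6 and q_M = (268 - 2q_R)/6.
Solving the pair: q_R = 365/16, q_M = 593/16.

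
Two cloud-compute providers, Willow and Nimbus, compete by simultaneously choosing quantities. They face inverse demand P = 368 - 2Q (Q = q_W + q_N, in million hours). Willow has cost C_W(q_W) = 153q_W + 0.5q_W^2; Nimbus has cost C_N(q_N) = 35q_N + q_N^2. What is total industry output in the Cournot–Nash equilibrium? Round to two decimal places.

71.50

Willow's profit: π_W = (368 - 2Q)q_W - (153q_W + (1/2)q_W²). Setting ∂π_W/∂q_W = 0: 215 - 5q_W - 2(q_N) = 0.
Nimbus's profit: π_N = (368 - 2Q)q_N - (35q_N + q_N²). Setting ∂π_N/∂q_N = 0: 333 - 6q_N - 2(q_W) = 0.
Best responses: q_W = (215 - 2q_N)/5, q_N = (333 - 2q_W)/6.
Solving the pair: q_W = 24, q_N = 95/2.
Total output Q = 24 + 95/2 = 143/2.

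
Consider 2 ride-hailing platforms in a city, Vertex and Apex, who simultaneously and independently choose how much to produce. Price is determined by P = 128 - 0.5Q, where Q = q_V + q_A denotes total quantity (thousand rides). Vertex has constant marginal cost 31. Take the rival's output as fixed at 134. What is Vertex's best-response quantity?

With the rival's output fixed at 134, Vertex's profit is π_V = (128 - (1/2)·134 - (1/2)q_V)q_V - (31q_V) = (61 - (1/2)q_V)q_V - (31q_V).
∂π_V/∂q_V = 30 - q_V = 0, so q_V = 30.

30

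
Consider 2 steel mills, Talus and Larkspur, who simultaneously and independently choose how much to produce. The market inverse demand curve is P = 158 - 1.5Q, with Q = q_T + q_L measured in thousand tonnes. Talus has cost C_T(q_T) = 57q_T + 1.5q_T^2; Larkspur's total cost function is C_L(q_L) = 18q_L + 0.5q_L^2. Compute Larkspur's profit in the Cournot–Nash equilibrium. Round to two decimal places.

2004.10

Talus's profit: π_T = (158 - 1.5Q)q_T - (57q_T + (3/2)q_T²). Setting ∂π_T/∂q_T = 0: 101 - 6q_T - (3/2)(q_L) = 0.
Larkspur's first-order condition: 140 - 4q_L - (3/2)(q_T) = 0.
Best responses: q_T = (101 - (3/2)q_L)/6, q_L = (140 - (3/2)q_T)/4.
Solving the pair: q_T = 776/87, q_L = 918/29.
Price P = 158 - (3/2)·40.5747 = 97.1379.
Larkspur's profit: 97.1379·(918/29) - 18·(918/29) - (1/2)(918/29)² = 2004.0999.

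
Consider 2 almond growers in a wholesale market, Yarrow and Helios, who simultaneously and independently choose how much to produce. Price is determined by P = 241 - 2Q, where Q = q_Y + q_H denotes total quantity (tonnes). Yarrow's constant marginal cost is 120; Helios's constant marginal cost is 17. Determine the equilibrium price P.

Yarrow's profit: π_Y = (241 - 2Q)q_Y - (120q_Y). Setting ∂π_Y/∂q_Y = 0: 121 - 4q_Y - 2(q_H) = 0.
Helios's first-order condition: 224 - 4q_H - 2(q_Y) = 0.
Rearranging gives the reaction functions q_Y = (121 - 2q_H)/4 and q_H = (224 - 2q_Y)/4.
Solving the pair: q_Y = 3, q_H = 109/2.
Total output Q = 115/2, so price P = 241 - 2·(115/2) = 126.

126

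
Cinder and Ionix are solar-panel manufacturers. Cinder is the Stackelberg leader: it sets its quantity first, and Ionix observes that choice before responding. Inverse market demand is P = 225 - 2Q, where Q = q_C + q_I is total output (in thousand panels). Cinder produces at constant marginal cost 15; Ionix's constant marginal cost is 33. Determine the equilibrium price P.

72

Solve by backward induction. Given q_C, the follower Ionix maximises π_I = (225 - 2q_C - 2q_I)q_I - 33q_I.
∂π_I/∂q_I = 192 - 2q_C - 4q_I = 0 gives the reaction function q_I = (192 - 2q_C)/4.
Cinder substitutes q_I(q_C) into its own profit: π_C = q_C(225 - 2q_C - (192 - 2q_C)/2) - 15q_C = (129 - q_C)q_C - 15q_C.
Maximising: ∂π_C/∂q_C = 114 - 2q_C = 0, giving q_C = 57.
Then q_I = (192 - 2·57)/4 = 39/2.
Total output Q = 153/2, so price P = 225 - 2·(153/2) = 72.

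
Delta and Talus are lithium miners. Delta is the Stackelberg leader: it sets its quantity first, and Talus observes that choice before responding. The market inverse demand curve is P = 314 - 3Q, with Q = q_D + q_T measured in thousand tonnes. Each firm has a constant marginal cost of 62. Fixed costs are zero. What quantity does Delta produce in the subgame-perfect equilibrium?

42

The follower Talus best-responds to any q_D: π_T = (314 - 3Q)q_T - 62q_T.
∂π_T/∂q_T = 252 - 3q_D - 6q_T = 0 gives the reaction function q_T = (252 - 3q_D)/6.
Delta substitutes q_T(q_D) into its own profit: π_D = q_D(314 - 3q_D - (252 - 3q_D)/2) - 62q_D = (188 - (3/2)q_D)q_D - 62q_D.
Leader FOC: 126 - 3q_D = 0, so q_D = 42.
Then q_T = (252 - 3·42)/6 = 21.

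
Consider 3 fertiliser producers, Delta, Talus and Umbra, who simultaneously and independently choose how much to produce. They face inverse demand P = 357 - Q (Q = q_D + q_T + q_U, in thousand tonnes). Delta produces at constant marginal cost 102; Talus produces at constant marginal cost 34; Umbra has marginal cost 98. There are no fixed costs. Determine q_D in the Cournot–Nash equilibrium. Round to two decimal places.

Delta's profit: π_D = (357 - Q)q_D - (102q_D). Setting ∂π_D/∂q_D = 0: 255 - 2q_D - (q_T + q_U) = 0.
Talus's profit: π_T = (357 - Q)q_T - (34q_T). Setting ∂π_T/∂q_T = 0: 323 - 2q_T - (q_D + q_U) = 0.
Umbra's profit: π_U = (357 - Q)q_U - (98q_U). Setting ∂π_U/∂q_U = 0: 259 - 2q_U - (q_D + q_T) = 0.
Adding the 3 conditions: 837 − 2Q − 2Q = 0, i.e. Q = 837/4.
Back-substituting: q_D = (255 − 837/4) = 183/4, q_T = (323 − 837/4) = 455/4, q_U = (259 − 837/4) = 199/4.

45.75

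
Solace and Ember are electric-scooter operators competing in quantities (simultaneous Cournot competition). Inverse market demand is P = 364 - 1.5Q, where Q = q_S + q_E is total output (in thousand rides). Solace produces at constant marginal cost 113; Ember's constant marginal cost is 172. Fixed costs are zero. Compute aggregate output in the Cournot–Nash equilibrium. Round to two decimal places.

98.44

Solace's profit: π_S = (364 - 1.5Q)q_S - (113q_S). Setting ∂π_S/∂q_S = 0: 251 - 3q_S - (3/2)(q_E) = 0.
Ember's profit: π_E = (364 - 1.5Q)q_E - (172q_E). Setting ∂π_E/∂q_E = 0: 192 - 3q_E - (3/2)(q_S) = 0.
So q_S = (251 - (3/2)q_E)/3 and q_E = (192 - (3/2)q_S)/3.
Solving the pair: q_S = 620/9, q_E = 266/9.
Total output Q = 620/9 + 266/9 = 886/9.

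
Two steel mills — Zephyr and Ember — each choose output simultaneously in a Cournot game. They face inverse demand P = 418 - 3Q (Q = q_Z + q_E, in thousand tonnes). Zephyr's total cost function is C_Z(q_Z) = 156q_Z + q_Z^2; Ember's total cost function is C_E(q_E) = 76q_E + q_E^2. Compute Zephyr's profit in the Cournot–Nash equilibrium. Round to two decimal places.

1513.92

Zephyr's profit: π_Z = (418 - 3Q)q_Z - (156q_Z + q_Z²). Setting ∂π_Z/∂q_Z = 0: 262 - 8q_Z - 3(q_E) = 0.
Ember's profit: π_E = (418 - 3Q)q_E - (76q_E + q_E²). Setting ∂π_E/∂q_E = 0: 342 - 8q_E - 3(q_Z) = 0.
Best responses: q_Z = (262 - 3q_E)/8, q_E = (342 - 3q_Z)/8.
Solving the pair: q_Z = 214/11, q_E = 390/11.
Price P = 418 - 3·(604/11) = 253.2727.
Zephyr's profit: 253.2727·(214/11) - 156·(214/11) - (214/11)² = 1513.9174.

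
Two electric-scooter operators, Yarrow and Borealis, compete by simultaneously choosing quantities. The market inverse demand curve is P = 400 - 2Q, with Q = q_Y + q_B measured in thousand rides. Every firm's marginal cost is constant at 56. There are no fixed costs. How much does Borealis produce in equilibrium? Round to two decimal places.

Each firm earns π_i = (400 - 2Q)q_i - 56q_i.
First-order condition (treating rivals' output as given): 344 - 4q_i - 2q_j = 0.
With identical firms every q_j equals q_i, so q_j = q_i and 344 = 6q_i, giving q_i = 172/3.

57.33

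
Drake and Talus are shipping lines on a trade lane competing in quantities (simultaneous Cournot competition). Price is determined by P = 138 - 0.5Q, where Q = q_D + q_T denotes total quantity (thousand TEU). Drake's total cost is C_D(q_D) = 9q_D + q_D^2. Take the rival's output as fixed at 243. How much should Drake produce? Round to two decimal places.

2.50

With the rival's output fixed at 243, Drake's profit is π_D = (138 - (1/2)·243 - (1/2)q_D)q_D - (9q_D + q_D²) = (33/2 - (1/2)q_D)q_D - (9q_D + q_D²).
∂π_D/∂q_D = 15/2 - 3q_D = 0, so q_D = 5/2.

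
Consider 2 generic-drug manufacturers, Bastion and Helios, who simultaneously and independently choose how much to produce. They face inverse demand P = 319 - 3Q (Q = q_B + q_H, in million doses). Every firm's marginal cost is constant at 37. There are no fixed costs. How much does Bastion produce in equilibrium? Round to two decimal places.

31.33

A representative firm's profit is π_i = q_i(319 - 3Q) - 37q_i.
Setting ∂π_i/∂q_i = 0 with rivals' quantities fixed: 282 - 6q_i - 3q_j = 0.
By symmetry each firm produces the same amount; substituting q_j = q_i yields q_i = 282/9 = 94/3.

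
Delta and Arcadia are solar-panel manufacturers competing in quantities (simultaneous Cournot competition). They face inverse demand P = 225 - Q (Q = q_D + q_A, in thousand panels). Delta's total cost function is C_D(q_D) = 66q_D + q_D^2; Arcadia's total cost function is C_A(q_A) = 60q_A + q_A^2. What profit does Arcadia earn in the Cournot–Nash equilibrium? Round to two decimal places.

Delta's profit: π_D = (225 - Q)q_D - (66q_D + q_D²). Setting ∂π_D/∂q_D = 0: 159 - 4q_D - (q_A) = 0.
Arcadia's first-order condition: 165 - 4q_A - (q_D) = 0.
Best responses: q_D = (159 - q_A)/4, q_A = (165 - q_D)/4.
Solving the pair: q_D = 157/5, q_A = 167/5.
Price P = 225 - 324/5 = 801/5.
Arcadia's profit: (801/5)·(167/5) - 60·(167/5) - (167/5)² = 2231.1200.

2231.12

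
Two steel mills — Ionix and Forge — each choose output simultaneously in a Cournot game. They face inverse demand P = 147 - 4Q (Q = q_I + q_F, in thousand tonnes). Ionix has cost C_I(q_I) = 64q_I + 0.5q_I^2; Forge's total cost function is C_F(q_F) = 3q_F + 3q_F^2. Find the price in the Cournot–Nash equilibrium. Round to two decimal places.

90.64

Ionix's profit: π_I = (147 - 4Q)q_I - (64q_I + (1/2)q_I²). Setting ∂π_I/∂q_I = 0: 83 - 9q_I - 4(q_F) = 0.
Forge's profit: π_F = (147 - 4Q)q_F - (3q_F + 3q_F²). Setting ∂π_F/∂q_F = 0: 144 - 14q_F - 4(q_I) = 0.
Rearranging gives the reaction functions q_I = (83 - 4q_F)/9 and q_F = (144 - 4q_I)/14.
Solving the pair: q_I = 293/55, q_F = 482/55.
Total output Q = 155/11, so price P = 147 - 4·(155/11) = 997/11.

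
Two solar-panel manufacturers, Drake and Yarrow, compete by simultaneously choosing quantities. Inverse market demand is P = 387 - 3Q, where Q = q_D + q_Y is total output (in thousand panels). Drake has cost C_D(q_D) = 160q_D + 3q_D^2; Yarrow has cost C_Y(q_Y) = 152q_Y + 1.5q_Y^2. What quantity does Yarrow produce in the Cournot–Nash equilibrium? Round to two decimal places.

Drake's profit: π_D = (387 - 3Q)q_D - (160q_D + 3q_D²). Setting ∂π_D/∂q_D = 0: 227 - 12q_D - 3(q_Y) = 0.
Yarrow's profit: π_Y = (387 - 3Q)q_Y - (152q_Y + (3/2)q_Y²). Setting ∂π_Y/∂q_Y = 0: 235 - 9q_Y - 3(q_D) = 0.
Best responses: q_D = (227 - 3q_Y)/12, q_Y = (235 - 3q_D)/9.
Substituting one into the other gives q_D = 446/33 and q_Y = 713/33.

21.61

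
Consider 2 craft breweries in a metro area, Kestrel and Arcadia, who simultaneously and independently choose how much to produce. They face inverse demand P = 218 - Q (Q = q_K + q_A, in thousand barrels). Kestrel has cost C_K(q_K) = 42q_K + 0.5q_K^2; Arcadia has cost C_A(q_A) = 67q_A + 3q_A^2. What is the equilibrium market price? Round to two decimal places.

Kestrel's profit: π_K = (218 - Q)q_K - (42q_K + (1/2)q_K²). Setting ∂π_K/∂q_K = 0: 176 - 3q_K - (q_A) = 0.
Arcadia's profit: π_A = (218 - Q)q_A - (67q_A + 3q_A²). Setting ∂π_A/∂q_A = 0: 151 - 8q_A - (q_K) = 0.
So q_K = (176 - q_A)/3 and q_A = (151 - q_K)/8.
Solving the pair: q_K = 1257/23, q_A = 277/23.
Total output Q = 1534/23, so price P = 218 - 1534/23 = 151.3043.

151.30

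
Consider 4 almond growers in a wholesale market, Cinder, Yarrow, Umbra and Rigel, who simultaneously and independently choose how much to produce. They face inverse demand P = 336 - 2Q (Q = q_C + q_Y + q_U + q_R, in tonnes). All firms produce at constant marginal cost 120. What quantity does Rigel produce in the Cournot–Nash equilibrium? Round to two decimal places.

21.60

Each firm earns π_i = (336 - 2Q)q_i - 120q_i.
Setting ∂π_i/∂q_i = 0 with rivals' quantities fixed: 216 - 4q_i - 2·Σ_{j≠i} q_j = 0.
By symmetry each firm produces the same amount; substituting Σ_{j≠i} q_j = 3q_i yields q_i = 216/10 = 108/5.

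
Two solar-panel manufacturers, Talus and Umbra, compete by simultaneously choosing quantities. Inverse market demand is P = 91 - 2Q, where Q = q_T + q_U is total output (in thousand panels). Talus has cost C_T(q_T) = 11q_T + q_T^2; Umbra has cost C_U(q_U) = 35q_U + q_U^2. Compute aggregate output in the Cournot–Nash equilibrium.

Talus's profit: π_T = (91 - 2Q)q_T - (11q_T + q_T²). Setting ∂π_T/∂q_T = 0: 80 - 6q_T - 2(q_U) = 0.
Umbra's first-order condition: 56 - 6q_U - 2(q_T) = 0.
So q_T = (80 - 2q_U)/6 and q_U = (56 - 2q_T)/6.
Solving the pair: q_T = 23/2, q_U = 11/2.
Total output Q = 23/2 + 11/2 = 17.

17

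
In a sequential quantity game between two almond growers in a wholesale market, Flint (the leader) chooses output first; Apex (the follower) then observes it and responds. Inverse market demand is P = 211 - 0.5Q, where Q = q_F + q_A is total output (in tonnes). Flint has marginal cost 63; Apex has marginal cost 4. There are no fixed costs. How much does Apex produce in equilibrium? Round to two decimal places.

Solve by backward induction. Given q_F, the follower Apex maximises π_A = (211 - (1/2)q_F - (1/2)q_A)q_A - 4q_A.
∂π_A/∂q_A = 207 - (1/2)q_F - q_A = 0 gives the reaction function q_A = (207 - (1/2)q_F).
The leader anticipates this reaction. Substituting into P = 211 - 0.5Q gives P = 215/2 - (1/4)q_F, so π_F = (215/2 - (1/4)q_F)q_F - 63q_F.
Leader FOC: 89/2 - (1/2)q_F = 0, so q_F = 89.
Then q_A = (207 - (1/2)·89) = 325/2.

162.50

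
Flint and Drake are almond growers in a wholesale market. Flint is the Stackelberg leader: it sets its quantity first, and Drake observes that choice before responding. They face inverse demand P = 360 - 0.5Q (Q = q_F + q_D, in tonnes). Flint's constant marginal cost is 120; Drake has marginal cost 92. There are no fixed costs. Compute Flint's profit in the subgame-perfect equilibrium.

The follower Drake best-responds to any q_F: π_D = (360 - 0.5Q)q_D - 92q_D.
∂π_D/∂q_D = 268 - (1/2)q_F - q_D = 0 gives the reaction function q_D = (268 - (1/2)q_F).
The leader anticipates this reaction. Substituting into P = 360 - 0.5Q gives P = 226 - (1/4)q_F, so π_F = (226 - (1/4)q_F)q_F - 120q_F.
Maximising: ∂π_F/∂q_F = 106 - (1/2)q_F = 0, giving q_F = 212.
Then q_D = (268 - (1/2)·212) = 162.
Price P = 360 - (1/2)·374 = 173.
Flint's profit: (173 - 120)·212 = 11236.

11236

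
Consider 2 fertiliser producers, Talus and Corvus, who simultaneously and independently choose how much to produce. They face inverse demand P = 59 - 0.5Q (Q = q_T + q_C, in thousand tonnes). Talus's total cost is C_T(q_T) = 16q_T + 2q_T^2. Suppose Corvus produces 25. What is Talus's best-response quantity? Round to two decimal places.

6.10

With the rival's output fixed at 25, Talus's profit is π_T = (59 - (1/2)·25 - (1/2)q_T)q_T - (16q_T + 2q_T²) = (93/2 - (1/2)q_T)q_T - (16q_T + 2q_T²).
∂π_T/∂q_T = 61/2 - 5q_T = 0, so q_T = 61/10.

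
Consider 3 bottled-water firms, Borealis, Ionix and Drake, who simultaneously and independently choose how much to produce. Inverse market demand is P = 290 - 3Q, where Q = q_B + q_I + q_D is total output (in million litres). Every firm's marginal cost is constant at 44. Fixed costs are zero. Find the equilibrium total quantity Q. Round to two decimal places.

Each firm earns π_i = (290 - 3Q)q_i - 44q_i.
First-order condition (treating rivals' output as given): 246 - 6q_i - 3·Σ_{j≠i} q_j = 0.
By symmetry each firm produces the same amount; substituting Σ_{j≠i} q_j = 2q_i yields q_i = 246/12 = 41/2.
Total output Q = 41/2 + 41/2 + 41/2 = 123/2.

61.50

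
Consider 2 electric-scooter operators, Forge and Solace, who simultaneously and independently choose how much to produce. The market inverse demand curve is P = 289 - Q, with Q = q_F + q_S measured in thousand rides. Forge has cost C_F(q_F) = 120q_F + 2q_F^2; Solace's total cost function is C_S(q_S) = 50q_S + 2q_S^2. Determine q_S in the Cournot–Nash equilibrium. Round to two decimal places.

Forge's profit: π_F = (289 - Q)q_F - (120q_F + 2q_F²). Setting ∂π_F/∂q_F = 0: 169 - 6q_F - (q_S) = 0.
Solace's profit: π_S = (289 - Q)q_S - (50q_S + 2q_S²). Setting ∂π_S/∂q_S = 0: 239 - 6q_S - (q_F) = 0.
So q_F = (169 - q_S)/6 and q_S = (239 - q_F)/6.
Substituting one into the other gives q_F = 155/7 and q_S = 253/7.

36.14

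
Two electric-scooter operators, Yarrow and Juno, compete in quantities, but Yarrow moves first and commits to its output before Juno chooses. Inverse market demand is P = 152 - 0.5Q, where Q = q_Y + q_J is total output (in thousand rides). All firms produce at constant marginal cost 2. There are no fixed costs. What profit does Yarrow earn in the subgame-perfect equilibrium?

Solve by backward induction. Given q_Y, the follower Juno maximises π_J = (152 - (1/2)q_Y - (1/2)q_J)q_J - 2q_J.
Follower FOC: 150 - (1/2)q_Y - q_J = 0, so q_J(q_Y) = (150 - (1/2)q_Y).
Yarrow substitutes q_J(q_Y) into its own profit: π_Y = q_Y(152 - (1/2)q_Y - (150 - (1/2)q_Y)/2) - 2q_Y = (77 - (1/4)q_Y)q_Y - 2q_Y.
Leader FOC: 75 - (1/2)q_Y = 0, so q_Y = 150.
Then q_J = (150 - (1/2)·150) = 75.
Price P = 152 - (1/2)·225 = 79/2.
Yarrow's profit: (79/2 - 2)·150 = 5625.

5625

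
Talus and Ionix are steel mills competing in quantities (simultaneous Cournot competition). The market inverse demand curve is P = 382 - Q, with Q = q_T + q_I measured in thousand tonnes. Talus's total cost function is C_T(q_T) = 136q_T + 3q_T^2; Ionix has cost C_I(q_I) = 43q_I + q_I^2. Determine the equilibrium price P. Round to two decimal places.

281.65

Talus's profit: π_T = (382 - Q)q_T - (136q_T + 3q_T²). Setting ∂π_T/∂q_T = 0: 246 - 8q_T - (q_I) = 0.
Ionix's profit: π_I = (382 - Q)q_I - (43q_I + q_I²). Setting ∂π_I/∂q_I = 0: 339 - 4q_I - (q_T) = 0.
Rearranging gives the reaction functions q_T = (246 - q_I)/8 and q_I = (339 - q_T)/4.
Substituting one into the other gives q_T = 645/31 and q_I = 79.5484.
Total output Q = 100.3548, so price P = 382 - 100.3548 = 281.6452.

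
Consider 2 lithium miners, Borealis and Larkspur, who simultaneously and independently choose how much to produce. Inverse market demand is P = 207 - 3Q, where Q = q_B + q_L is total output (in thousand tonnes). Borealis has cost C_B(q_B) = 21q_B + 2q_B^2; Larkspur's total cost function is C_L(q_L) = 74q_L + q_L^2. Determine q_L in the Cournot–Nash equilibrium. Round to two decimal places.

Borealis's profit: π_B = (207 - 3Q)q_B - (21q_B + 2q_B²). Setting ∂π_B/∂q_B = 0: 186 - 10q_B - 3(q_L) = 0.
Larkspur's profit: π_L = (207 - 3Q)q_L - (74q_L + q_L²). Setting ∂π_L/∂q_L = 0: 133 - 8q_L - 3(q_B) = 0.
Best responses: q_B = (186 - 3q_L)/10, q_L = (133 - 3q_B)/8.
Solving the pair: q_B = 1089/71, q_L = 772/71.

10.87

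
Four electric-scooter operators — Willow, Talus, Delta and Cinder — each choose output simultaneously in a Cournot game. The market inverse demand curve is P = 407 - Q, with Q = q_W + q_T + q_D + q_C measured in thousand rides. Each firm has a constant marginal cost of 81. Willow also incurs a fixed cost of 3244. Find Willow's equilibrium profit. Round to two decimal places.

1007.04

A representative firm's profit is π_i = q_i(407 - Q) - 81q_i.
Setting ∂π_i/∂q_i = 0 with rivals' quantities fixed: 326 - 2q_i - Σ_{j≠i} q_j = 0.
With identical firms every q_j equals q_i, so Σ_{j≠i} q_j = 3q_i and 326 = 5q_i, giving q_i = 326/5.
Price P = 407 - 1304/5 = 731/5.
Willow's profit: (731/5 - 81)·(326/5) - 3244 = 1007.0400.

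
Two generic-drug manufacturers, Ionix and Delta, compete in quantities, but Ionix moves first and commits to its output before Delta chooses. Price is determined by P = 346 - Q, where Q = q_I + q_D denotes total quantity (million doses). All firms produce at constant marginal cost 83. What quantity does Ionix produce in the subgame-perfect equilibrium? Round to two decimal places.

Solve by backward induction. Given q_I, the follower Delta maximises π_D = (346 - q_I - q_D)q_D - 83q_D.
∂π_D/∂q_D = 263 - q_I - 2q_D = 0 gives the reaction function q_D = (263 - q_I)/2.
The leader anticipates this reaction. Substituting into P = 346 - Q gives P = 429/2 - (1/2)q_I, so π_I = (429/2 - (1/2)q_I)q_I - 83q_I.
The leader's first-order condition 263/2 - q_I = 0 yields q_I = 263/2.
Then q_D = (263 - 263/2)/2 = 263/4.

131.50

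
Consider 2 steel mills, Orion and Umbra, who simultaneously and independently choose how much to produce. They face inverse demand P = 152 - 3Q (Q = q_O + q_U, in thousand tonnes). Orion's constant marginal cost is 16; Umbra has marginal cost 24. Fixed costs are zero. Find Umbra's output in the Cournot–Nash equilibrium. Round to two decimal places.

Orion's profit: π_O = (152 - 3Q)q_O - (16q_O). Setting ∂π_O/∂q_O = 0: 136 - 6q_O - 3(q_U) = 0.
Umbra's profit: π_U = (152 - 3Q)q_U - (24q_U). Setting ∂π_U/∂q_U = 0: 128 - 6q_U - 3(q_O) = 0.
Rearranging gives the reaction functions q_O = (136 - 3q_U)/6 and q_U = (128 - 3q_O)/6.
Solving the pair: q_O = 16, q_U = 40/3.

13.33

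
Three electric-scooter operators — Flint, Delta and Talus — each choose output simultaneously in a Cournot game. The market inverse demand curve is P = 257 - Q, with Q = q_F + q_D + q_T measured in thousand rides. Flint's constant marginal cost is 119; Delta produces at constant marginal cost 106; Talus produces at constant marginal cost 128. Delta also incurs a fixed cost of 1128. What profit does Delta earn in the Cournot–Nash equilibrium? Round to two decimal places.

Flint's profit: π_F = (257 - Q)q_F - (119q_F). Setting ∂π_F/∂q_F = 0: 138 - 2q_F - (q_D + q_T) = 0.
Delta's first-order condition: 151 - 2q_D - (q_F + q_T) = 0.
Talus's profit: π_T = (257 - Q)q_T - (128q_T). Setting ∂π_T/∂q_T = 0: 129 - 2q_T - (q_F + q_D) = 0.
Summing all 3 equations gives 418 − 4Q = 0, hence Q = 209/2.
Back-substituting: q_F = (138 − 209/2) = 67/2, q_D = (151 − 209/2) = 93/2, q_T = (129 − 209/2) = 49/2.
Price P = 257 - 209/2 = 305/2.
Delta's profit: (305/2 - 106)·(93/2) - 1128 = 1034.2500.

1034.25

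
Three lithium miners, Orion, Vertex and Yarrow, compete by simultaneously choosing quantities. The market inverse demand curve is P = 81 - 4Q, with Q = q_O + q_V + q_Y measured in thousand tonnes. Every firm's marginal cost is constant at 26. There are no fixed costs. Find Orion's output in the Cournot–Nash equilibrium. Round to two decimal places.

A representative firm's profit is π_i = q_i(81 - 4Q) - 26q_i.
Setting ∂π_i/∂q_i = 0 with rivals' quantities fixed: 55 - 8q_i - 4·Σ_{j≠i} q_j = 0.
With identical firms every q_j equals q_i, so Σ_{j≠i} q_j = 2q_i and 55 = 16q_i, giving q_i = 55/16.

3.44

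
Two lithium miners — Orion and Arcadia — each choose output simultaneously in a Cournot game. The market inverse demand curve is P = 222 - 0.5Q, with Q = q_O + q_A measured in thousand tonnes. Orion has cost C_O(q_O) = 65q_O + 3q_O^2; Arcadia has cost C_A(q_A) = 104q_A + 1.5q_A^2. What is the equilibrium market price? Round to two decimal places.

198.28

Orion's profit: π_O = (222 - 0.5Q)q_O - (65q_O + 3q_O²). Setting ∂π_O/∂q_O = 0: 157 - 7q_O - (1/2)(q_A) = 0.
Arcadia's profit: π_A = (222 - 0.5Q)q_A - (104q_A + (3/2)q_A²). Setting ∂π_A/∂q_A = 0: 118 - 4q_A - (1/2)(q_O) = 0.
Rearranging gives the reaction functions q_O = (157 - (1/2)q_A)/7 and q_A = (118 - (1/2)q_O)/4.
Solving the pair: q_O = 20.5045, q_A = 26.9369.
Total output Q = 47.4414, so price P = 222 - (1/2)·47.4414 = 198.2793.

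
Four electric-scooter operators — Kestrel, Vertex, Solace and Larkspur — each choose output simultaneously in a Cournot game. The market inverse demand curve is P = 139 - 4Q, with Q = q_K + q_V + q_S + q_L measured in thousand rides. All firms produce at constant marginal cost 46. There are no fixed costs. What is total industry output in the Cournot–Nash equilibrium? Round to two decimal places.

Each firm earns π_i = (139 - 4Q)q_i - 46q_i.
Setting ∂π_i/∂q_i = 0 with rivals' quantities fixed: 93 - 8q_i - 4·Σ_{j≠i} q_j = 0.
With identical firms every q_j equals q_i, so Σ_{j≠i} q_j = 3q_i and 93 = 20q_i, giving q_i = 93/20.
Total output Q = 93/20 + 93/20 + 93/20 + 93/20 = 93/5.

18.60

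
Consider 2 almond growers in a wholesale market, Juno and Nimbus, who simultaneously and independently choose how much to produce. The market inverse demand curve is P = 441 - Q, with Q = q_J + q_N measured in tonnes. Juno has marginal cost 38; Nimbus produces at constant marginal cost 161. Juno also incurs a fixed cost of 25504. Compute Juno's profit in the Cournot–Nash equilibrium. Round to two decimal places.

5237.78

Juno's profit: π_J = (441 - Q)q_J - (38q_J). Setting ∂π_J/∂q_J = 0: 403 - 2q_J - (q_N) = 0.
Nimbus's first-order condition: 280 - 2q_N - (q_J) = 0.
Best responses: q_J = (403 - q_N)/2, q_N = (280 - q_J)/2.
Substituting one into the other gives q_J = 526/3 and q_N = 157/3.
Price P = 441 - 683/3 = 640/3.
Juno's profit: (640/3 - 38)·(526/3) - 25504 = 5237.7778.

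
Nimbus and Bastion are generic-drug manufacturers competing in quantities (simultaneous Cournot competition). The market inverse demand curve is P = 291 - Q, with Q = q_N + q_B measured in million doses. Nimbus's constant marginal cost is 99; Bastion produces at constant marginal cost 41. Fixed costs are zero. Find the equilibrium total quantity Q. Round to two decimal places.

Nimbus's profit: π_N = (291 - Q)q_N - (99q_N). Setting ∂π_N/∂q_N = 0: 192 - 2q_N - (q_B) = 0.
Bastion's first-order condition: 250 - 2q_B - (q_N) = 0.
Best responses: q_N = (192 - q_B)/2, q_B = (250 - q_N)/2.
Substituting one into the other gives q_N = 134/3 and q_B = 308/3.
Total output Q = 134/3 + 308/3 = 442/3.

147.33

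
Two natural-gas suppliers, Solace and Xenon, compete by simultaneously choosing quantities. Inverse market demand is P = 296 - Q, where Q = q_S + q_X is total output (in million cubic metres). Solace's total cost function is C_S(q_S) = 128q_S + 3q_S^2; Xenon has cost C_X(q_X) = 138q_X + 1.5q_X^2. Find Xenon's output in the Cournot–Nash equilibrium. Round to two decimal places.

Solace's profit: π_S = (296 - Q)q_S - (128q_S + 3q_S²). Setting ∂π_S/∂q_S = 0: 168 - 8q_S - (q_X) = 0.
Xenon's profit: π_X = (296 - Q)q_X - (138q_X + (3/2)q_X²). Setting ∂π_X/∂q_X = 0: 158 - 5q_X - (q_S) = 0.
Rearranging gives the reaction functions q_S = (168 - q_X)/8 and q_X = (158 - q_S)/5.
Solving the pair: q_S = 682/39, q_X = 1096/39.

28.10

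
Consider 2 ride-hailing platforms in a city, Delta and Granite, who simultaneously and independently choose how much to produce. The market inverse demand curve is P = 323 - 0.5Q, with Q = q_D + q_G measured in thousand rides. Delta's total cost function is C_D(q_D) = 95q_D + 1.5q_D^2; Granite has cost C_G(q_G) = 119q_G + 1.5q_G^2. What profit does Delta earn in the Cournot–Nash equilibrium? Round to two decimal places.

Delta's profit: π_D = (323 - 0.5Q)q_D - (95q_D + (3/2)q_D²). Setting ∂π_D/∂q_D = 0: 228 - 4q_D - (1/2)(q_G) = 0.
Granite's profit: π_G = (323 - 0.5Q)q_G - (119q_G + (3/2)q_G²). Setting ∂π_G/∂q_G = 0: 204 - 4q_G - (1/2)(q_D) = 0.
Best responses: q_D = (228 - (1/2)q_G)/4, q_G = (204 - (1/2)q_D)/4.
Substituting one into the other gives q_D = 360/7 and q_G = 312/7.
Price P = 323 - (1/2)·96 = 275.
Delta's profit: 275·(360/7) - 95·(360/7) - (3/2)(360/7)² = 5289.7959.

5289.80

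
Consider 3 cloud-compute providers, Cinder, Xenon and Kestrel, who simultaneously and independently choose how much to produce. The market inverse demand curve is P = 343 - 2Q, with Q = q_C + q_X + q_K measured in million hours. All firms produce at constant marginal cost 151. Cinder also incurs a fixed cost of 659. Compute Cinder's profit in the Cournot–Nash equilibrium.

493

A representative firm's profit is π_i = q_i(343 - 2Q) - 151q_i.
Setting ∂π_i/∂q_i = 0 with rivals' quantities fixed: 192 - 4q_i - 2·Σ_{j≠i} q_j = 0.
By symmetry each firm produces the same amount; substituting Σ_{j≠i} q_j = 2q_i yields q_i = 192/8 = 24.
Price P = 343 - 2·72 = 199.
Cinder's profit: (199 - 151)·24 - 659 = 493.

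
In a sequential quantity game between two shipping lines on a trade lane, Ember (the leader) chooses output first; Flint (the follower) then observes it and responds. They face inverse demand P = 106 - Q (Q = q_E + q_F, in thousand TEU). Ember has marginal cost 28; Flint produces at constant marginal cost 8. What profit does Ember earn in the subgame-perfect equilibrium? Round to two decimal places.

Solve by backward induction. Given q_E, the follower Flint maximises π_F = (106 - q_E - q_F)q_F - 8q_F.
Setting the follower's marginal profit to zero, 98 - q_E - 2q_F = 0, i.e. q_F = (98 - q_E)/2.
The leader anticipates this reaction. Substituting into P = 106 - Q gives P = 57 - (1/2)q_E, so π_E = (57 - (1/2)q_E)q_E - 28q_E.
Leader FOC: 29 - q_E = 0, so q_E = 29.
Then q_F = (98 - 29)/2 = 69/2.
Price P = 106 - 127/2 = 85/2.
Ember's profit: (85/2 - 28)·29 = 841/2.

420.50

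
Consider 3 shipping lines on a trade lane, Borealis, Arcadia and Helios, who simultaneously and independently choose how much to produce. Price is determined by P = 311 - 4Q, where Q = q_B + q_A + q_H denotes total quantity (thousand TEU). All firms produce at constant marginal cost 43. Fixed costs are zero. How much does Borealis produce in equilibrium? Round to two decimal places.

Each firm earns π_i = (311 - 4Q)q_i - 43q_i.
Setting ∂π_i/∂q_i = 0 with rivals' quantities fixed: 268 - 8q_i - 4·Σ_{j≠i} q_j = 0.
By symmetry each firm produces the same amount; substituting Σ_{j≠i} q_j = 2q_i yields q_i = 268/16 = 67/4.

16.75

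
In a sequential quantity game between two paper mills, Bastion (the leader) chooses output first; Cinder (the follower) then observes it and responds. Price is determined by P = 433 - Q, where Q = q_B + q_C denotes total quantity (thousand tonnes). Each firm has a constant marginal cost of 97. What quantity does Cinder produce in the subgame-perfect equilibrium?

The follower Cinder best-responds to any q_B: π_C = (433 - Q)q_C - 97q_C.
Follower FOC: 336 - q_B - 2q_C = 0, so q_C(q_B) = (336 - q_B)/2.
The leader anticipates this reaction. Substituting into P = 433 - Q gives P = 265 - (1/2)q_B, so π_B = (265 - (1/2)q_B)q_B - 97q_B.
The leader's first-order condition 168 - q_B = 0 yields q_B = 168.
Then q_C = (336 - 168)/2 = 84.

84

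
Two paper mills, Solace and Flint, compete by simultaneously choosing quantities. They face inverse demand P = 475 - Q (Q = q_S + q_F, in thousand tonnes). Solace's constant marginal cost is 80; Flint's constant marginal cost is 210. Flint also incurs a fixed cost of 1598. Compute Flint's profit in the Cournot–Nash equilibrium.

427

Solace's profit: π_S = (475 - Q)q_S - (80q_S). Setting ∂π_S/∂q_S = 0: 395 - 2q_S - (q_F) = 0.
Flint's profit: π_F = (475 - Q)q_F - (210q_F). Setting ∂π_F/∂q_F = 0: 265 - 2q_F - (q_S) = 0.
So q_S = (395 - q_F)/2 and q_F = (265 - q_S)/2.
Solving the pair: q_S = 175, q_F = 45.
Price P = 475 - 220 = 255.
Flint's profit: (255 - 210)·45 - 1598 = 427.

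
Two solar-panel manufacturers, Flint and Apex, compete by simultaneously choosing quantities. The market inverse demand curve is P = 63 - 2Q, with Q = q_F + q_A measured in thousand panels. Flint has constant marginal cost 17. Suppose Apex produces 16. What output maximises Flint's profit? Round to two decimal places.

With the rival's output fixed at 16, Flint's profit is π_F = (63 - 2·16 - 2q_F)q_F - (17q_F) = (31 - 2q_F)q_F - (17q_F).
∂π_F/∂q_F = 14 - 4q_F = 0, so q_F = 7/2.

3.50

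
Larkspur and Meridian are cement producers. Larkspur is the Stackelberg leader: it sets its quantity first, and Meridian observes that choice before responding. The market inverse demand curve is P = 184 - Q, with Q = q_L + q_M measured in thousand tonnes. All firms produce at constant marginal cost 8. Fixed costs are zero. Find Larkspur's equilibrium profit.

3872

The follower Meridian best-responds to any q_L: π_M = (184 - Q)q_M - 8q_M.
Setting the follower's marginal profit to zero, 176 - q_L - 2q_M = 0, i.e. q_M = (176 - q_L)/2.
The leader anticipates this reaction. Substituting into P = 184 - Q gives P = 96 - (1/2)q_L, so π_L = (96 - (1/2)q_L)q_L - 8q_L.
Leader FOC: 88 - q_L = 0, so q_L = 88.
Then q_M = (176 - 88)/2 = 44.
Price P = 184 - 132 = 52.
Larkspur's profit: (52 - 8)·88 = 3872.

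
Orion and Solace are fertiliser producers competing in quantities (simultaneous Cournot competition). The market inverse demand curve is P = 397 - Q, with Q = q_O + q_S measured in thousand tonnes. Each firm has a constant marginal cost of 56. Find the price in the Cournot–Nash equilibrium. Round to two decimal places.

A representative firm's profit is π_i = q_i(397 - Q) - 56q_i.
First-order condition (treating rivals' output as given): 341 - 2q_i - q_j = 0.
By symmetry each firm produces the same amount; substituting q_j = q_i yields q_i = 341/3.
Total output Q = 682/3, so price P = 397 - 682/3 = 509/3.

169.67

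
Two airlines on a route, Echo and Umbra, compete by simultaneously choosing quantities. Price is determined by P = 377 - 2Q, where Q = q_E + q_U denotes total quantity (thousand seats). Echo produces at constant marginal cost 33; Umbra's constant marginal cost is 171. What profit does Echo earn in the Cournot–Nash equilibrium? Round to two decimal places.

12906.89

Echo's profit: π_E = (377 - 2Q)q_E - (33q_E). Setting ∂π_E/∂q_E = 0: 344 - 4q_E - 2(q_U) = 0.
Umbra's profit: π_U = (377 - 2Q)q_U - (171q_U). Setting ∂π_U/∂q_U = 0: 206 - 4q_U - 2(q_E) = 0.
Best responses: q_E = (344 - 2q_U)/4, q_U = (206 - 2q_E)/4.
Substituting one into the other gives q_E = 241/3 and q_U = 34/3.
Price P = 377 - 2·(275/3) = 581/3.
Echo's profit: (581/3 - 33)·(241/3) = 12906.8889.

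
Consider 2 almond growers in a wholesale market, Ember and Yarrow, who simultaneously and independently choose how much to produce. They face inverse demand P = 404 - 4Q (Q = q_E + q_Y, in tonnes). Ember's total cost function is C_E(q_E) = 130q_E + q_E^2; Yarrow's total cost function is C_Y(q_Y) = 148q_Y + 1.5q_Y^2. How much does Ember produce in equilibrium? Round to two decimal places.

Ember's profit: π_E = (404 - 4Q)q_E - (130q_E + q_E²). Setting ∂π_E/∂q_E = 0: 274 - 10q_E - 4(q_Y) = 0.
Yarrow's first-order condition: 256 - 11q_Y - 4(q_E) = 0.
Rearranging gives the reaction functions q_E = (274 - 4q_Y)/10 and q_Y = (256 - 4q_E)/11.
Substituting one into the other gives q_E = 995/47 and q_Y = 732/47.

21.17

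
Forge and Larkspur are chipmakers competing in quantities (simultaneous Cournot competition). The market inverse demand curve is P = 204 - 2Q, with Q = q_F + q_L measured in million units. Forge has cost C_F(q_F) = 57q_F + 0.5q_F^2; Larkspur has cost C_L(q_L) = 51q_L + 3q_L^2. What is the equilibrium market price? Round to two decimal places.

Forge's profit: π_F = (204 - 2Q)q_F - (57q_F + (1/2)q_F²). Setting ∂π_F/∂q_F = 0: 147 - 5q_F - 2(q_L) = 0.
Larkspur's first-order condition: 153 - 10q_L - 2(q_F) = 0.
So q_F = (147 - 2q_L)/5 and q_L = (153 - 2q_F)/10.
Substituting one into the other gives q_F = 582/23 and q_L = 471/46.
Total output Q = 1635/46, so price P = 204 - 2·(1635/46) = 132.9130.

132.91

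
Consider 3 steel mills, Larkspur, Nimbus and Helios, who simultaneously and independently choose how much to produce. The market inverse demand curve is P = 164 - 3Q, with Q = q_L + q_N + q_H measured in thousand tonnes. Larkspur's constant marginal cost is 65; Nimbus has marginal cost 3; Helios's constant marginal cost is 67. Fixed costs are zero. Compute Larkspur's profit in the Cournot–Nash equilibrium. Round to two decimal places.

Larkspur's profit: π_L = (164 - 3Q)q_L - (65q_L). Setting ∂π_L/∂q_L = 0: 99 - 6q_L - 3(q_N + q_H) = 0.
Nimbus's first-order condition: 161 - 6q_N - 3(q_L + q_H) = 0.
Helios's profit: π_H = (164 - 3Q)q_H - (67q_H). Setting ∂π_H/∂q_H = 0: 97 - 6q_H - 3(q_L + q_N) = 0.
Adding the 3 conditions: 357 − 6Q − 6Q = 0, i.e. Q = 119/4.
Back-substituting: q_L = (99 − 357/4)/3 = 13/4, q_N = (161 − 357/4)/3 = 287/12, q_H = (97 − 357/4)/3 = 31/12.
Price P = 164 - 3·(119/4) = 299/4.
Larkspur's profit: (299/4 - 65)·(13/4) = 507/16.

31.69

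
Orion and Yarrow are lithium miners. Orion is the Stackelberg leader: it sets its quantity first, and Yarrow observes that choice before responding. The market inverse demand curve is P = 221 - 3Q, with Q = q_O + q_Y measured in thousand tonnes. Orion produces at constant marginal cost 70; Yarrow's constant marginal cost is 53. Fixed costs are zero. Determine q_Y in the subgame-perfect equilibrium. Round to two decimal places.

16.83

The follower Yarrow best-responds to any q_O: π_Y = (221 - 3Q)q_Y - 53q_Y.
Setting the follower's marginal profit to zero, 168 - 3q_O - 6q_Y = 0, i.e. q_Y = (168 - 3q_O)/6.
Orion substitutes q_Y(q_O) into its own profit: π_O = q_O(221 - 3q_O - (168 - 3q_O)/2) - 70q_O = (137 - (3/2)q_O)q_O - 70q_O.
Maximising: ∂π_O/∂q_O = 67 - 3q_O = 0, giving q_O = 67/3.
Then q_Y = (168 - 3·(67/3))/6 = 101/6.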